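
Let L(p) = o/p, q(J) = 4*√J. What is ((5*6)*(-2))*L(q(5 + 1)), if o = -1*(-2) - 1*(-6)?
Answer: -20*√6 ≈ -48.990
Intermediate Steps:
o = 8 (o = 2 + 6 = 8)
L(p) = 8/p
((5*6)*(-2))*L(q(5 + 1)) = ((5*6)*(-2))*(8/((4*√(5 + 1)))) = (30*(-2))*(8/((4*√6))) = -480*√6/24 = -20*√6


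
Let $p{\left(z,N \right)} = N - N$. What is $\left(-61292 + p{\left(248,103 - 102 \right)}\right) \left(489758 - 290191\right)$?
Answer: $-12231860564$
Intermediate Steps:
$p{\left(z,N \right)} = 0$
$\left(-61292 + p{\left(248,103 - 102 \right)}\right) \left(489758 - 290191\right) = \left(-61292 + 0\right) \left(489758 - 290191\right) = \left(-61292\right) 199567 = -12231860564$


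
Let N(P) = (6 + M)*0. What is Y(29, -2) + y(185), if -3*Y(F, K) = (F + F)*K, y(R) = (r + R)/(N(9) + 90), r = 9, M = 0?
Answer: 1837/45 ≈ 40.822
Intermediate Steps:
N(P) = 0 (N(P) = (6 + 0)*0 = 6*0 = 0)
y(R) = 1/10 + R/90 (y(R) = (9 + R)/(0 + 90) = (9 + R)/90 = (9 + R)*(1/90) = 1/10 + R/90)
Y(F, K) = -2*F*K/3 (Y(F, K) = -(F + F)*K/3 = -2*F*K/3)
Y(29, -2) + y(185) = -2/3*29*(-2) + (1/10 + (1/90)*185) = 116/3 + (1/10 + 37/18) = 116/3 + 97/45 = 1837/45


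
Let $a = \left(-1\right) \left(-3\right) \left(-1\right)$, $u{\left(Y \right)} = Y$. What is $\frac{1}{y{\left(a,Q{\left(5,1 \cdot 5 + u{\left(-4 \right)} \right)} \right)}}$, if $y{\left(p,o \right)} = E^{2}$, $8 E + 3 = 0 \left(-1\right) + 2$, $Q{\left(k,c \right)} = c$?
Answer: $64$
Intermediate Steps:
$a = -3$ ($a = 3 \left(-1\right) = -3$)
$E = - \frac{1}{8}$ ($E = - \frac{3}{8} + \frac{0 \left(-1\right) + 2}{8} = - \frac{3}{8} + \frac{0 + 2}{8} = - \frac{3}{8} + \frac{1}{8} \cdot 2 = - \frac{3}{8} + \frac{1}{4} = - \frac{1}{8} \approx -0.125$)
$y{\left(p,o \right)} = \frac{1}{64}$ ($y{\left(p,o \right)} = \left(- \frac{1}{8}\right)^{2} = \frac{1}{64}$)
$\frac{1}{y{\left(a,Q{\left(5,1 \cdot 5 + u{\left(-4 \right)} \right)} \right)}} = \frac{1}{\frac{1}{64}} = 64$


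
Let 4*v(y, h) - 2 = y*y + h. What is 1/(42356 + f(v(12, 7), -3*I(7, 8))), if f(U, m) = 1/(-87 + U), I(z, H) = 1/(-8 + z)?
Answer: 195/8259416 ≈ 2.3609e-5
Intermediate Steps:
v(y, h) = ½ + h/4 + y²/4 (v(y, h) = ½ + (y*y + h)/4 = ½ + (y² + h)/4 = ½ + (h + y²)/4 = ½ + (h/4 + y²/4) = ½ + h/4 + y²/4)
1/(42356 + f(v(12, 7), -3*I(7, 8))) = 1/(42356 + 1/(-87 + (½ + (¼)*7 + (¼)*12²))) = 1/(42356 + 1/(-87 + (½ + 7/4 + (¼)*144))) = 1/(42356 + 1/(-87 + (½ + 7/4 + 36))) = 1/(42356 + 1/(-87 + 153/4)) = 1/(42356 + 1/(-195/4)) = 1/(42356 - 4/195) = 1/(8259416/195) = 195/8259416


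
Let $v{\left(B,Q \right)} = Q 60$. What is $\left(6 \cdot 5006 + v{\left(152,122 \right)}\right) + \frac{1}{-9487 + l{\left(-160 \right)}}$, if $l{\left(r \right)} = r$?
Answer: $\frac{360373331}{9647} \approx 37356.0$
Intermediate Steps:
$v{\left(B,Q \right)} = 60 Q$
$\left(6 \cdot 5006 + v{\left(152,122 \right)}\right) + \frac{1}{-9487 + l{\left(-160 \right)}} = \left(6 \cdot 5006 + 60 \cdot 122\right) + \frac{1}{-9487 - 160} = \left(30036 + 7320\right) + \frac{1}{-9647} = 37356 - \frac{1}{9647} = \frac{360373331}{9647}$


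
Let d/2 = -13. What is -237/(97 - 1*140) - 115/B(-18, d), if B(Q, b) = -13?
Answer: 8026/559 ≈ 14.358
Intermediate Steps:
d = -26 (d = 2*(-13) = -26)
-237/(97 - 1*140) - 115/B(-18, d) = -237/(97 - 1*140) - 115/(-13) = -237/(97 - 140) - 115*(-1/13) = -237/(-43) + 115/13 = -237*(-1/43) + 115/13 = 237/43 + 115/13 = 8026/559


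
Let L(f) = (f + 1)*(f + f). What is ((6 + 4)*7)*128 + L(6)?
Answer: 9044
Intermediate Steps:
L(f) = 2*f*(1 + f) (L(f) = (1 + f)*(2*f) = 2*f*(1 + f))
((6 + 4)*7)*128 + L(6) = ((6 + 4)*7)*128 + 2*6*(1 + 6) = (10*7)*128 + 2*6*7 = 70*128 + 84 = 8960 + 84 = 9044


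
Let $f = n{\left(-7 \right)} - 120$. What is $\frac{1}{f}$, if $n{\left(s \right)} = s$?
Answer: $- \frac{1}{127} \approx -0.007874$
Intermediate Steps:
$f = -127$ ($f = -7 - 120 = -127$)
$\frac{1}{f} = \frac{1}{-127} = - \frac{1}{127}$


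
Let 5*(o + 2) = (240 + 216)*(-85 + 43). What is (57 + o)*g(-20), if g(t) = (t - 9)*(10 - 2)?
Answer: 4379464/5 ≈ 8.7589e+5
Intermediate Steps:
o = -19162/5 (o = -2 + ((240 + 216)*(-85 + 43))/5 = -2 + (456*(-42))/5 = -2 + (1/5)*(-19152) = -2 - 19152/5 = -19162/5 ≈ -3832.4)
g(t) = -72 + 8*t (g(t) = (-9 + t)*8 = -72 + 8*t)
(57 + o)*g(-20) = (57 - 19162/5)*(-72 + 8*(-20)) = -18877*(-72 - 160)/5 = -18877/5*(-232) = 4379464/5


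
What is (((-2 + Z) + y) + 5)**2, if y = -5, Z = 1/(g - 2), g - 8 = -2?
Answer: 49/16 ≈ 3.0625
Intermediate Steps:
g = 6 (g = 8 - 2 = 6)
Z = 1/4 (Z = 1/(6 - 2) = 1/4 ≈ 0.25000)
(((-2 + Z) + y) + 5)**2 = (((-2 + 1/4) - 5) + 5)**2 = ((-7/4 - 5) + 5)**2 = (-27/4 + 5)**2 = (-7/4)**2 = 49/16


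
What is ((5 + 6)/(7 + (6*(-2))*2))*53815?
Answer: -591965/17 ≈ -34822.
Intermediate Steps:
((5 + 6)/(7 + (6*(-2))*2))*53815 = (11/(7 - 12*2))*53815 = (11/(7 - 24))*53815 = (11/(-17))*53815 = (11*(-1/17))*53815 = -11/17*53815 = -591965/17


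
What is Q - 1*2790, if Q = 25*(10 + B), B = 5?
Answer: -2415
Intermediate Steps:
Q = 375 (Q = 25*(10 + 5) = 25*15 = 375)
Q - 1*2790 = 375 - 1*2790 = 375 - 2790 = -2415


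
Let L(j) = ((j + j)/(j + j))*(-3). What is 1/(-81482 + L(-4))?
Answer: -1/81485 ≈ -1.2272e-5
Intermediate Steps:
L(j) = -3 (L(j) = ((2*j)/((2*j)))*(-3) = ((2*j)*(1/(2*j)))*(-3) = 1*(-3) = -3)
1/(-81482 + L(-4)) = 1/(-81482 - 3) = 1/(-81485) = -1/81485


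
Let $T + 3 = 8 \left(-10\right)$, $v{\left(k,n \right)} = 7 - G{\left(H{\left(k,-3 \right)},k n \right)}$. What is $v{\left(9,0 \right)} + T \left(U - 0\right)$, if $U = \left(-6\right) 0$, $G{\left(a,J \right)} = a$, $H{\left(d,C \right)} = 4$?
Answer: $3$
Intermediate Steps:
$U = 0$
$v{\left(k,n \right)} = 3$ ($v{\left(k,n \right)} = 7 - 4 = 3$)
$T = -83$ ($T = -3 + 8 \left(-10\right) = -3 - 80 = -83$)
$v{\left(9,0 \right)} + T \left(U - 0\right) = 3 - 83 \left(0 - 0\right) = 3 - 83 \left(0 + 0\right) = 3 - 0 = 3 + 0 = 3$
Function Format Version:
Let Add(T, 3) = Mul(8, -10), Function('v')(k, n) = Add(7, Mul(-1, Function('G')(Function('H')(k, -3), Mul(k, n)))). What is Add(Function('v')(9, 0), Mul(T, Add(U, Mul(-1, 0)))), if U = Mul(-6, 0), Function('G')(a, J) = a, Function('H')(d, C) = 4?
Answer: 3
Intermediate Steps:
U = 0
Function('v')(k, n) = 3 (Function('v')(k, n) = Add(7, Mul(-1, 4)) = Add(7, -4) = 3)
T = -83 (T = Add(-3, Mul(8, -10)) = Add(-3, -80) = -83)
Add(Function('v')(9, 0), Mul(T, Add(U, Mul(-1, 0)))) = Add(3, Mul(-83, Add(0, Mul(-1, 0)))) = Add(3, Mul(-83, Add(0, 0))) = Add(3, Mul(-83, 0)) = Add(3, 0) = 3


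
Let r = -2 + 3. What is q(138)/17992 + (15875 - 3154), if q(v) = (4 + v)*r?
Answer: 114438187/8996 ≈ 12721.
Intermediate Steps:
r = 1
q(v) = 4 + v (q(v) = (4 + v)*1 = 4 + v)
q(138)/17992 + (15875 - 3154) = (4 + 138)/17992 + (15875 - 3154) = 142*(1/17992) + 12721 = 71/8996 + 12721 = 114438187/8996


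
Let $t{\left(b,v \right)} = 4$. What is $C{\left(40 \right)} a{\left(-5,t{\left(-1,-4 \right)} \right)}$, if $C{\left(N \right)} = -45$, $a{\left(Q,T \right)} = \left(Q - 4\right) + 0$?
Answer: $405$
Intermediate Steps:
$a{\left(Q,T \right)} = -4 + Q$ ($a{\left(Q,T \right)} = \left(-4 + Q\right) + 0 = -4 + Q$)
$C{\left(40 \right)} a{\left(-5,t{\left(-1,-4 \right)} \right)} = - 45 \left(-4 - 5\right) = \left(-45\right) \left(-9\right) = 405$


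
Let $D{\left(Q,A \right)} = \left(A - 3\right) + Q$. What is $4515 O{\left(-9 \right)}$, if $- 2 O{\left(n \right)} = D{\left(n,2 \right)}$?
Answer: $22575$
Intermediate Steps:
$D{\left(Q,A \right)} = -3 + A + Q$ ($D{\left(Q,A \right)} = \left(-3 + A\right) + Q = -3 + A + Q$)
$O{\left(n \right)} = \frac{1}{2} - \frac{n}{2}$ ($O{\left(n \right)} = - \frac{-3 + 2 + n}{2} = - \frac{-1 + n}{2} = \frac{1}{2} - \frac{n}{2}$)
$4515 O{\left(-9 \right)} = 4515 \left(\frac{1}{2} - - \frac{9}{2}\right) = 4515 \left(\frac{1}{2} + \frac{9}{2}\right) = 4515 \cdot 5 = 22575$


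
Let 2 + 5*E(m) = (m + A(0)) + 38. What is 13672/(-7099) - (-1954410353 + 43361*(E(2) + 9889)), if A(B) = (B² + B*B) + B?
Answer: 54139951266438/35495 ≈ 1.5253e+9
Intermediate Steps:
A(B) = B + 2*B² (A(B) = (B² + B²) + B = 2*B² + B = B + 2*B²)
E(m) = 36/5 + m/5 (E(m) = -⅖ + ((m + 0*(1 + 2*0)) + 38)/5 = -⅖ + ((m + 0*(1 + 0)) + 38)/5 = -⅖ + ((m + 0*1) + 38)/5 = -⅖ + ((m + 0) + 38)/5 = -⅖ + (m + 38)/5 = -⅖ + (38 + m)/5 = -⅖ + (38/5 + m/5) = 36/5 + m/5)
13672/(-7099) - (-1954410353 + 43361*(E(2) + 9889)) = 13672/(-7099) - (-1954410353 + 43361*((36/5 + (⅕)*2) + 9889)) = 13672*(-1/7099) - (-1954410353 + 43361*((36/5 + ⅖) + 9889)) = -13672/7099 - (-1954410353 + 43361*(38/5 + 9889)) = -13672/7099 - 43361/(1/((49483/5 - 14718) - 30355)) = -13672/7099 - 43361/(1/(-24107/5 - 30355)) = -13672/7099 - 43361/(1/(-175882/5)) = -13672/7099 - 43361/(-5/175882) = -13672/7099 - 43361*(-175882/5) = -13672/7099 + 7626419402/5 = 54139951266438/35495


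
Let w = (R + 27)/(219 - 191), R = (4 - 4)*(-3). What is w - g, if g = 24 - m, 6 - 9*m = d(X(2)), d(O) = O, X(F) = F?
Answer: -5693/252 ≈ -22.591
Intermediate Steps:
m = 4/9 (m = 2/3 - 1/9*2 = 2/3 - 2/9 = 4/9 ≈ 0.44444)
R = 0 (R = 0*(-3) = 0)
g = 212/9 (g = 24 - 1*4/9 = 24 - 4/9 = 212/9 ≈ 23.556)
w = 27/28 (w = (0 + 27)/(219 - 191) = 27/28 ≈ 0.96429)
w - g = 27/28 - 1*212/9 = 27/28 - 212/9 = -5693/252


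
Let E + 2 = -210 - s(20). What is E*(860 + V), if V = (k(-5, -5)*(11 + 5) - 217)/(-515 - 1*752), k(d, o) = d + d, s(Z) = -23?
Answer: -29429919/181 ≈ -1.6260e+5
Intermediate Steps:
k(d, o) = 2*d
E = -189 (E = -2 + (-210 - 1*(-23)) = -2 + (-210 + 23) = -2 - 187 = -189)
V = 377/1267 (V = ((2*(-5))*(11 + 5) - 217)/(-515 - 1*752) = (-10*16 - 217)/(-515 - 752) = (-160 - 217)/(-1267) = -377*(-1/1267) = 377/1267 ≈ 0.29755)
E*(860 + V) = -189*(860 + 377/1267) = -189*1089997/1267 = -29429919/181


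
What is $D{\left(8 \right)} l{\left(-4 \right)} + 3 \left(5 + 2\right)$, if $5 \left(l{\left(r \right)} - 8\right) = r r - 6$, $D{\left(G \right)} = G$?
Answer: $101$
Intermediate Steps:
$l{\left(r \right)} = \frac{34}{5} + \frac{r^{2}}{5}$ ($l{\left(r \right)} = 8 + \frac{r r - 6}{5} = 8 + \frac{r^{2} - 6}{5} = 8 + \frac{-6 + r^{2}}{5} = 8 + \left(- \frac{6}{5} + \frac{r^{2}}{5}\right) = \frac{34}{5} + \frac{r^{2}}{5}$)
$D{\left(8 \right)} l{\left(-4 \right)} + 3 \left(5 + 2\right) = 8 \left(\frac{34}{5} + \frac{\left(-4\right)^{2}}{5}\right) + 3 \left(5 + 2\right) = 8 \left(\frac{34}{5} + \frac{1}{5} \cdot 16\right) + 3 \cdot 7 = 8 \left(\frac{34}{5} + \frac{16}{5}\right) + 21 = 8 \cdot 10 + 21 = 80 + 21 = 101$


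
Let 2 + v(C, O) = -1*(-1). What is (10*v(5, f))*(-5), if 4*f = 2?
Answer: 50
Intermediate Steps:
f = ½ (f = (¼)*2 = ½ ≈ 0.50000)
v(C, O) = -1 (v(C, O) = -2 - 1*(-1) = -2 + 1 = -1)
(10*v(5, f))*(-5) = (10*(-1))*(-5) = -10*(-5) = 50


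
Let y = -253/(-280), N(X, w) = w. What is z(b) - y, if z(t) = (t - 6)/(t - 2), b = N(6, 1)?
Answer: 1147/280 ≈ 4.0964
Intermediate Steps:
b = 1
z(t) = (-6 + t)/(-2 + t)
y = 253/280 (y = -253*(-1/280) = 253/280 ≈ 0.90357)
z(b) - y = (-6 + 1)/(-2 + 1) - 1*253/280 = -5/(-1) - 253/280 = -1*(-5) - 253/280 = 5 - 253/280 = 1147/280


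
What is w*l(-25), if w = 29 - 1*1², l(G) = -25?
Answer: -700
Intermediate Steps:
w = 28 (w = 29 - 1*1 = 29 - 1 = 28)
w*l(-25) = 28*(-25) = -700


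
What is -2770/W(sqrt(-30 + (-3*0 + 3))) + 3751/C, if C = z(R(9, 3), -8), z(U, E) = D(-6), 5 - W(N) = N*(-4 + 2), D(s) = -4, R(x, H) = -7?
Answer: 3*(-7502*sqrt(3) + 9945*I)/(4*(-5*I + 6*sqrt(3))) ≈ -1041.9 + 216.44*I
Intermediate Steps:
W(N) = 5 + 2*N (W(N) = 5 - N*(-4 + 2) = 5 - N*(-2) = 5 - (-2)*N = 5 + 2*N)
z(U, E) = -4
C = -4
-2770/W(sqrt(-30 + (-3*0 + 3))) + 3751/C = -2770/(5 + 2*sqrt(-30 + (-3*0 + 3))) + 3751/(-4) = -2770/(5 + 2*sqrt(-30 + (0 + 3))) + 3751*(-1/4) = -2770/(5 + 2*sqrt(-30 + 3)) - 3751/4 = -2770/(5 + 2*sqrt(-27)) - 3751/4 = -2770/(5 + 2*(3*I*sqrt(3))) - 3751/4 = -2770/(5 + 6*I*sqrt(3)) - 3751/4 = -3751/4 - 2770/(5 + 6*I*sqrt(3))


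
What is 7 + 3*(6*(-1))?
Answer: -11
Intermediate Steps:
7 + 3*(6*(-1)) = 7 + 3*(-6) = 7 - 18 = -11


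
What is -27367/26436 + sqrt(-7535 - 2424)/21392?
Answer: -27367/26436 + I*sqrt(9959)/21392 ≈ -1.0352 + 0.0046651*I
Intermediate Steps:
-27367/26436 + sqrt(-7535 - 2424)/21392 = -27367*1/26436 + sqrt(-9959)*(1/21392) = -27367/26436 + (I*sqrt(9959))*(1/21392) = -27367/26436 + I*sqrt(9959)/21392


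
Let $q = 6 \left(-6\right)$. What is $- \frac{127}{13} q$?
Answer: $\frac{4572}{13} \approx 351.69$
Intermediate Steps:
$q = -36$
$- \frac{127}{13} q = - \frac{127}{13} \left(-36\right) = \left(-127\right) \frac{1}{13} \left(-36\right) = \left(- \frac{127}{13}\right) \left(-36\right) = \frac{4572}{13}$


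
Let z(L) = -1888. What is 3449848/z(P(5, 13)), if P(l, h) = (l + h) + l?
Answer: -7309/4 ≈ -1827.3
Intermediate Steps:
P(l, h) = h + 2*l (P(l, h) = (h + l) + l = h + 2*l)
3449848/z(P(5, 13)) = 3449848/(-1888) = 3449848*(-1/1888) = -7309/4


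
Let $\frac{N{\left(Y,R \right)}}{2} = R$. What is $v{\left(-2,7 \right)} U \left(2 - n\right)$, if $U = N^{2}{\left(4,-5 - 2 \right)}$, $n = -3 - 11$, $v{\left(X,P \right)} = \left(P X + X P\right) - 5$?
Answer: $-103488$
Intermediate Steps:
$N{\left(Y,R \right)} = 2 R$
$v{\left(X,P \right)} = -5 + 2 P X$ ($v{\left(X,P \right)} = \left(P X + P X\right) - 5 = 2 P X - 5 = -5 + 2 P X$)
$n = -14$
$U = 196$ ($U = \left(2 \left(-5 - 2\right)\right)^{2} = \left(2 \left(-7\right)\right)^{2} = \left(-14\right)^{2} = 196$)
$v{\left(-2,7 \right)} U \left(2 - n\right) = \left(-5 + 2 \cdot 7 \left(-2\right)\right) 196 \left(2 - -14\right) = \left(-5 - 28\right) 196 \left(2 + 14\right) = \left(-33\right) 196 \cdot 16 = \left(-6468\right) 16 = -103488$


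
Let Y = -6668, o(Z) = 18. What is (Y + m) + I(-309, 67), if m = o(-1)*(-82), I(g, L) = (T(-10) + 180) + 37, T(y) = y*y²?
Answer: -8927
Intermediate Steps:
T(y) = y³
I(g, L) = -783 (I(g, L) = ((-10)³ + 180) + 37 = (-1000 + 180) + 37 = -820 + 37 = -783)
m = -1476 (m = 18*(-82) = -1476)
(Y + m) + I(-309, 67) = (-6668 - 1476) - 783 = -8144 - 783 = -8927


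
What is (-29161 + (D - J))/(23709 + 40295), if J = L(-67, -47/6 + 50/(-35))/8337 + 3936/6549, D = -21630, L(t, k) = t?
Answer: -231097570411/291212935671 ≈ -0.79357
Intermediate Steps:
J = 10791883/18199671 (J = -67/8337 + 3936/6549 = -67*1/8337 + 3936*(1/6549) = -67/8337 + 1312/2183 = 10791883/18199671 ≈ 0.59297)
(-29161 + (D - J))/(23709 + 40295) = (-29161 + (-21630 - 1*10791883/18199671))/(23709 + 40295) = (-29161 + (-21630 - 10791883/18199671))/64004 = (-29161 - 393669675613/18199671)*(1/64004) = -924390281644/18199671*1/64004 = -231097570411/291212935671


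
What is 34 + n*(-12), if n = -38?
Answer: 490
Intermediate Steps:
34 + n*(-12) = 34 - 38*(-12) = 34 + 456 = 490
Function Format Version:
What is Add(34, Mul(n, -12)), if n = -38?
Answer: 490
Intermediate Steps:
Add(34, Mul(n, -12)) = Add(34, Mul(-38, -12)) = Add(34, 456) = 490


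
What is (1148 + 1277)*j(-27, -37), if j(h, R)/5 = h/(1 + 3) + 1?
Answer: -278875/4 ≈ -69719.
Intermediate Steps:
j(h, R) = 5 + 5*h/4 (j(h, R) = 5*(h/(1 + 3) + 1) = 5*(h/4 + 1) = 5*(1 + h/4) = 5 + 5*h/4)
(1148 + 1277)*j(-27, -37) = (1148 + 1277)*(5 + (5/4)*(-27)) = 2425*(5 - 135/4) = 2425*(-115/4) = -278875/4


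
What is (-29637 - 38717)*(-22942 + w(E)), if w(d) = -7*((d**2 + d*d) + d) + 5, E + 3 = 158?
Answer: 24632867688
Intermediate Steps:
E = 155 (E = -3 + 158 = 155)
w(d) = 5 - 14*d**2 - 7*d (w(d) = -7*((d**2 + d**2) + d) + 5 = -7*(2*d**2 + d) + 5 = -7*(d + 2*d**2) + 5 = (-14*d**2 - 7*d) + 5 = 5 - 14*d**2 - 7*d)
(-29637 - 38717)*(-22942 + w(E)) = (-29637 - 38717)*(-22942 + (5 - 14*155**2 - 7*155)) = -68354*(-22942 + (5 - 14*24025 - 1085)) = -68354*(-22942 + (5 - 336350 - 1085)) = -68354*(-22942 - 337430) = -68354*(-360372) = 24632867688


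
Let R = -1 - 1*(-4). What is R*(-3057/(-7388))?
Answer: 9171/7388 ≈ 1.2413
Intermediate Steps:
R = 3 (R = -1 + 4 = 3)
R*(-3057/(-7388)) = 3*(-3057/(-7388)) = 3*(-3057*(-1/7388)) = 3*(3057/7388) = 9171/7388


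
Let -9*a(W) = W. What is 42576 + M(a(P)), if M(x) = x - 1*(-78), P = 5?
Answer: 383881/9 ≈ 42653.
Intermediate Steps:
a(W) = -W/9
M(x) = 78 + x (M(x) = x + 78 = 78 + x)
42576 + M(a(P)) = 42576 + (78 - ⅑*5) = 42576 + (78 - 5/9) = 42576 + 697/9 = 383881/9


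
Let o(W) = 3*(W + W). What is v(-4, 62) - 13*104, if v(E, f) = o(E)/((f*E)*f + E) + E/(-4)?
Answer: -5194589/3845 ≈ -1351.0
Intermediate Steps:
o(W) = 6*W (o(W) = 3*(2*W) = 6*W)
v(E, f) = -E/4 + 6*E/(E + E*f**2) (v(E, f) = (6*E)/((f*E)*f + E) + E/(-4) = (6*E)/((E*f)*f + E) + E*(-1/4) = (6*E)/(E*f**2 + E) - E/4 = (6*E)/(E + E*f**2) - E/4 = 6*E/(E + E*f**2) - E/4 = -E/4 + 6*E/(E + E*f**2))
v(-4, 62) - 13*104 = (24 - 1*(-4) - 1*(-4)*62**2)/(4*(1 + 62**2)) - 13*104 = (24 + 4 - 1*(-4)*3844)/(4*(1 + 3844)) - 1352 = (1/4)*(24 + 4 + 15376)/3845 - 1352 = (1/4)*(1/3845)*15404 - 1352 = 3851/3845 - 1352 = -5194589/3845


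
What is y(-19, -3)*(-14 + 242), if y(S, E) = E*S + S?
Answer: 8664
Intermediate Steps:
y(S, E) = S + E*S
y(-19, -3)*(-14 + 242) = (-19*(1 - 3))*(-14 + 242) = -19*(-2)*228 = 38*228 = 8664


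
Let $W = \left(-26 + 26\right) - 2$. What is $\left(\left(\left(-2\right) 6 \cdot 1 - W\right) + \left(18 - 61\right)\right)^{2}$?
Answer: $2809$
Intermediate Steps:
$W = -2$ ($W = 0 - 2 = -2$)
$\left(\left(\left(-2\right) 6 \cdot 1 - W\right) + \left(18 - 61\right)\right)^{2} = \left(\left(\left(-2\right) 6 \cdot 1 - -2\right) + \left(18 - 61\right)\right)^{2} = \left(\left(\left(-12\right) 1 + 2\right) + \left(18 - 61\right)\right)^{2} = \left(\left(-12 + 2\right) - 43\right)^{2} = \left(-10 - 43\right)^{2} = \left(-53\right)^{2} = 2809$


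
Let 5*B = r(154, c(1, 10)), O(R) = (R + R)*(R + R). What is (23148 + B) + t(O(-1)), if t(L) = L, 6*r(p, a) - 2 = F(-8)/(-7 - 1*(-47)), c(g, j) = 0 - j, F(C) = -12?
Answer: 6945617/300 ≈ 23152.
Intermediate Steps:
c(g, j) = -j
r(p, a) = 17/60 (r(p, a) = ⅓ + (-12/(-7 - 1*(-47)))/6 = ⅓ + (-12/(-7 + 47))/6 = ⅓ + (-12/40)/6 = ⅓ + (-12*1/40)/6 = ⅓ + (⅙)*(-3/10) = ⅓ - 1/20 = 17/60)
O(R) = 4*R² (O(R) = (2*R)*(2*R) = 4*R²)
B = 17/300 (B = (⅕)*(17/60) = 17/300 ≈ 0.056667)
(23148 + B) + t(O(-1)) = (23148 + 17/300) + 4*(-1)² = 6944417/300 + 4*1 = 6944417/300 + 4 = 6945617/300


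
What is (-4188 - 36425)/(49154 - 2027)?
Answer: -40613/47127 ≈ -0.86178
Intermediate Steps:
(-4188 - 36425)/(49154 - 2027) = -40613/47127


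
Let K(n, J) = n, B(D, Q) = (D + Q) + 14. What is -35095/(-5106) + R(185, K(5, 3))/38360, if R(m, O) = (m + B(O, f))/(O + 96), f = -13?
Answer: 67985819723/9891241080 ≈ 6.8733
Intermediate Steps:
B(D, Q) = 14 + D + Q
R(m, O) = (1 + O + m)/(96 + O) (R(m, O) = (m + (14 + O - 13))/(O + 96) = (m + (1 + O))/(96 + O) = (1 + O + m)/(96 + O))
-35095/(-5106) + R(185, K(5, 3))/38360 = -35095/(-5106) + ((1 + 5 + 185)/(96 + 5))/38360 = -35095*(-1/5106) + (191/101)*(1/38360) = 35095/5106 + ((1/101)*191)*(1/38360) = 35095/5106 + (191/101)*(1/38360) = 35095/5106 + 191/3874360 = 67985819723/9891241080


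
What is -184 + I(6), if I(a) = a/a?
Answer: -183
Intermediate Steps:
I(a) = 1
-184 + I(6) = -184 + 1 = -183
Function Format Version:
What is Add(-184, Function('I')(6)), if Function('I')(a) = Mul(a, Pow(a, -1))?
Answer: -183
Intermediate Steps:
Function('I')(a) = 1
Add(-184, Function('I')(6)) = Add(-184, 1) = -183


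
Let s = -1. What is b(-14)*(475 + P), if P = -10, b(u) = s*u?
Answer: 6510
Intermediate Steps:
b(u) = -u
b(-14)*(475 + P) = (-1*(-14))*(475 - 10) = 14*465 = 6510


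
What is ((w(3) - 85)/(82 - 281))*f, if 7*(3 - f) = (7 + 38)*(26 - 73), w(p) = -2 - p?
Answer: 192240/1393 ≈ 138.00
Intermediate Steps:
f = 2136/7 (f = 3 - (7 + 38)*(26 - 73)/7 = 3 - 45*(-47)/7 = 3 - 1/7*(-2115) = 3 + 2115/7 = 2136/7 ≈ 305.14)
((w(3) - 85)/(82 - 281))*f = (((-2 - 1*3) - 85)/(82 - 281))*(2136/7) = (((-2 - 3) - 85)/(-199))*(2136/7) = ((-5 - 85)*(-1/199))*(2136/7) = -90*(-1/199)*(2136/7) = (90/199)*(2136/7) = 192240/1393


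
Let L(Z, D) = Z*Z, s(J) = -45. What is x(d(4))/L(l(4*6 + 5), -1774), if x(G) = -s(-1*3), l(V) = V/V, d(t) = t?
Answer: 45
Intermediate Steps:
l(V) = 1
L(Z, D) = Z**2
x(G) = 45 (x(G) = -1*(-45) = 45)
x(d(4))/L(l(4*6 + 5), -1774) = 45/(1**2) = 45/1 = 45*1 = 45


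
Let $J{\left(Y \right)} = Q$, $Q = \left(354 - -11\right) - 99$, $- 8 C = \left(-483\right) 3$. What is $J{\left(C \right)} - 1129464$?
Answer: $-1129198$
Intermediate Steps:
$C = \frac{1449}{8}$ ($C = - \frac{\left(-483\right) 3}{8} = \left(- \frac{1}{8}\right) \left(-1449\right) = \frac{1449}{8} \approx 181.13$)
$Q = 266$ ($Q = \left(354 + 11\right) - 99 = 365 - 99 = 266$)
$J{\left(Y \right)} = 266$
$J{\left(C \right)} - 1129464 = 266 - 1129464 = -1129198$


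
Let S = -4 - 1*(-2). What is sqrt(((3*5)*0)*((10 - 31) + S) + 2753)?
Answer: sqrt(2753) ≈ 52.469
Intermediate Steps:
S = -2 (S = -4 + 2 = -2)
sqrt(((3*5)*0)*((10 - 31) + S) + 2753) = sqrt(((3*5)*0)*((10 - 31) - 2) + 2753) = sqrt((15*0)*(-21 - 2) + 2753) = sqrt(0*(-23) + 2753) = sqrt(0 + 2753) = sqrt(2753)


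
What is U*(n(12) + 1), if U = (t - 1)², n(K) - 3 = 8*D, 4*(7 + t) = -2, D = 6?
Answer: 3757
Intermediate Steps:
t = -15/2 (t = -7 + (¼)*(-2) = -7 - ½ = -15/2 ≈ -7.5000)
n(K) = 51 (n(K) = 3 + 8*6 = 3 + 48 = 51)
U = 289/4 (U = (-15/2 - 1)² = (-17/2)² = 289/4 ≈ 72.250)
U*(n(12) + 1) = 289*(51 + 1)/4 = (289/4)*52 = 3757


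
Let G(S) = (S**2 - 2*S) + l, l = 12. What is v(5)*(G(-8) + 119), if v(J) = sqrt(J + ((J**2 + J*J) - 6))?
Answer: 1477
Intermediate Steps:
G(S) = 12 + S**2 - 2*S (G(S) = (S**2 - 2*S) + 12 = 12 + S**2 - 2*S)
v(J) = sqrt(-6 + J + 2*J**2) (v(J) = sqrt(J + ((J**2 + J**2) - 6)) = sqrt(J + (2*J**2 - 6)) = sqrt(J + (-6 + 2*J**2)) = sqrt(-6 + J + 2*J**2))
v(5)*(G(-8) + 119) = sqrt(-6 + 5 + 2*5**2)*((12 + (-8)**2 - 2*(-8)) + 119) = sqrt(-6 + 5 + 2*25)*((12 + 64 + 16) + 119) = sqrt(-6 + 5 + 50)*(92 + 119) = sqrt(49)*211 = 7*211 = 1477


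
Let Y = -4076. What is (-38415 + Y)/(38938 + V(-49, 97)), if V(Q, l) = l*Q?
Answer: -42491/34185 ≈ -1.2430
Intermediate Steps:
V(Q, l) = Q*l
(-38415 + Y)/(38938 + V(-49, 97)) = (-38415 - 4076)/(38938 - 49*97) = -42491/(38938 - 4753) = -42491/34185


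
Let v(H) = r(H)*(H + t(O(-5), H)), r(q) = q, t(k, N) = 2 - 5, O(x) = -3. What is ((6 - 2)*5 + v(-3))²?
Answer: 1444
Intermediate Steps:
t(k, N) = -3
v(H) = H*(-3 + H) (v(H) = H*(H - 3) = H*(-3 + H))
((6 - 2)*5 + v(-3))² = ((6 - 2)*5 - 3*(-3 - 3))² = (4*5 - 3*(-6))² = (20 + 18)² = 38² = 1444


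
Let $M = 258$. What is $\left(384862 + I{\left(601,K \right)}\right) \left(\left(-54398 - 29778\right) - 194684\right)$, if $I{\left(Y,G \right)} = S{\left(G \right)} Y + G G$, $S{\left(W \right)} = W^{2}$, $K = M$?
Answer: $-11281668915400$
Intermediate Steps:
$K = 258$
$I{\left(Y,G \right)} = G^{2} + Y G^{2}$ ($I{\left(Y,G \right)} = G^{2} Y + G G = Y G^{2} + G^{2} = G^{2} + Y G^{2}$)
$\left(384862 + I{\left(601,K \right)}\right) \left(\left(-54398 - 29778\right) - 194684\right) = \left(384862 + 258^{2} \left(1 + 601\right)\right) \left(\left(-54398 - 29778\right) - 194684\right) = \left(384862 + 66564 \cdot 602\right) \left(\left(-54398 - 29778\right) - 194684\right) = \left(384862 + 40071528\right) \left(-84176 - 194684\right) = 40456390 \left(-278860\right) = -11281668915400$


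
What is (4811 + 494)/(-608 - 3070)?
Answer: -5305/3678 ≈ -1.4424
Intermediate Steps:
(4811 + 494)/(-608 - 3070) = 5305/(-3678) = 5305*(-1/3678) = -5305/3678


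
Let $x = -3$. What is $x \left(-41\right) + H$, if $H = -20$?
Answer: $103$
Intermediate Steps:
$x \left(-41\right) + H = \left(-3\right) \left(-41\right) - 20 = 123 - 20 = 103$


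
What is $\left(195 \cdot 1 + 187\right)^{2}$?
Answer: $145924$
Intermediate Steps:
$\left(195 \cdot 1 + 187\right)^{2} = \left(195 + 187\right)^{2} = 382^{2} = 145924$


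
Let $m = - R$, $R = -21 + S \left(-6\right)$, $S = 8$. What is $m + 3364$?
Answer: $3433$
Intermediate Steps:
$R = -69$ ($R = -21 + 8 \left(-6\right) = -21 - 48 = -69$)
$m = 69$ ($m = \left(-1\right) \left(-69\right) = 69$)
$m + 3364 = 69 + 3364 = 3433$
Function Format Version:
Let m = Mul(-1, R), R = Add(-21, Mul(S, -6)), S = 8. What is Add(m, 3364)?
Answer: 3433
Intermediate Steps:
R = -69 (R = Add(-21, Mul(8, -6)) = Add(-21, -48) = -69)
m = 69 (m = Mul(-1, -69) = 69)
Add(m, 3364) = Add(69, 3364) = 3433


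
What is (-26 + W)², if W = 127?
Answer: 10201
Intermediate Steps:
(-26 + W)² = (-26 + 127)² = 101² = 10201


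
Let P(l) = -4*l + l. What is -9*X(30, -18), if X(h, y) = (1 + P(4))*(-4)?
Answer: -396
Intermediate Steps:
P(l) = -3*l
X(h, y) = 44 (X(h, y) = (1 - 3*4)*(-4) = (1 - 12)*(-4) = -11*(-4) = 44)
-9*X(30, -18) = -9*44 = -396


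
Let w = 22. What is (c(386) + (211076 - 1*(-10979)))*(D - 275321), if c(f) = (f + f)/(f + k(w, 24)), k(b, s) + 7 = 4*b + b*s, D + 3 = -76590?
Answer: -77753813631258/995 ≈ -7.8144e+10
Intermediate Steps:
D = -76593 (D = -3 - 76590 = -76593)
k(b, s) = -7 + 4*b + b*s (k(b, s) = -7 + (4*b + b*s) = -7 + 4*b + b*s)
c(f) = 2*f/(609 + f) (c(f) = (f + f)/(f + (-7 + 4*22 + 22*24)) = (2*f)/(f + (-7 + 88 + 528)) = (2*f)/(f + 609) = (2*f)/(609 + f) = 2*f/(609 + f))
(c(386) + (211076 - 1*(-10979)))*(D - 275321) = (2*386/(609 + 386) + (211076 - 1*(-10979)))*(-76593 - 275321) = (2*386/995 + (211076 + 10979))*(-351914) = (2*386*(1/995) + 222055)*(-351914) = (772/995 + 222055)*(-351914) = (220945497/995)*(-351914) = -77753813631258/995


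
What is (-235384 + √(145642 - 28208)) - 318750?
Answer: -554134 + √117434 ≈ -5.5379e+5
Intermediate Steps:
(-235384 + √(145642 - 28208)) - 318750 = (-235384 + √117434) - 318750 = -554134 + √117434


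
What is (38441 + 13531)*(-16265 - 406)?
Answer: -866425212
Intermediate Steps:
(38441 + 13531)*(-16265 - 406) = 51972*(-16671) = -866425212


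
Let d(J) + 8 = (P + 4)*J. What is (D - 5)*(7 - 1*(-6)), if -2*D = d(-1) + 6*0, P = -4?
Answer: -13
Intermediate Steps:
d(J) = -8 (d(J) = -8 + (-4 + 4)*J = -8 + 0*J = -8 + 0 = -8)
D = 4 (D = -(-8 + 6*0)/2 = -(-8 + 0)/2 = -½*(-8) = 4)
(D - 5)*(7 - 1*(-6)) = (4 - 5)*(7 - 1*(-6)) = -(7 + 6) = -1*13 = -13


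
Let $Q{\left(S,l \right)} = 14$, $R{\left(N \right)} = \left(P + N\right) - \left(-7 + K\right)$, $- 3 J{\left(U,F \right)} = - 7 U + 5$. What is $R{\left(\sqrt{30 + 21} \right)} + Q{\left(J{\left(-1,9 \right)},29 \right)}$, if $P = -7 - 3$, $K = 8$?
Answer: $3 + \sqrt{51} \approx 10.141$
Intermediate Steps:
$P = -10$
$J{\left(U,F \right)} = - \frac{5}{3} + \frac{7 U}{3}$ ($J{\left(U,F \right)} = - \frac{- 7 U + 5}{3} = - \frac{5 - 7 U}{3} = - \frac{5}{3} + \frac{7 U}{3}$)
$R{\left(N \right)} = -11 + N$ ($R{\left(N \right)} = \left(-10 + N\right) + \left(7 - 8\right) = \left(-10 + N\right) - 1 = -11 + N$)
$R{\left(\sqrt{30 + 21} \right)} + Q{\left(J{\left(-1,9 \right)},29 \right)} = \left(-11 + \sqrt{30 + 21}\right) + 14 = \left(-11 + \sqrt{51}\right) + 14 = 3 + \sqrt{51}$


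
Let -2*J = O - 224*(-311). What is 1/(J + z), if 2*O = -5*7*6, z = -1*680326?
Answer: -2/1430211 ≈ -1.3984e-6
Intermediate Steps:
z = -680326
O = -105 (O = (-5*7*6)/2 = (-35*6)/2 = (1/2)*(-210) = -105)
J = -69559/2 (J = -(-105 - 224*(-311))/2 = -(-105 + 69664)/2 = -1/2*69559 = -69559/2 ≈ -34780.)
1/(J + z) = 1/(-69559/2 - 680326) = 1/(-1430211/2) = -2/1430211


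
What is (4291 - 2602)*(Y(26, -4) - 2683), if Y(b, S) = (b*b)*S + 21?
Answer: -9063174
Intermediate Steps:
Y(b, S) = 21 + S*b² (Y(b, S) = b²*S + 21 = S*b² + 21 = 21 + S*b²)
(4291 - 2602)*(Y(26, -4) - 2683) = (4291 - 2602)*((21 - 4*26²) - 2683) = 1689*((21 - 4*676) - 2683) = 1689*((21 - 2704) - 2683) = 1689*(-2683 - 2683) = 1689*(-5366) = -9063174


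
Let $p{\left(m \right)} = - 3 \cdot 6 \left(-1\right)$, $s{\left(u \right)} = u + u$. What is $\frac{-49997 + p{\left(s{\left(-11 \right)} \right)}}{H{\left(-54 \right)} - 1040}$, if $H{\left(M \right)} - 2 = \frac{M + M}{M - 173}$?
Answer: $\frac{11345233}{235518} \approx 48.171$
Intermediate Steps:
$s{\left(u \right)} = 2 u$
$H{\left(M \right)} = 2 + \frac{2 M}{-173 + M}$ ($H{\left(M \right)} = 2 + \frac{M + M}{M - 173} = 2 + \frac{2 M}{-173 + M}$)
$p{\left(m \right)} = 18$ ($p{\left(m \right)} = \left(-3\right) \left(-6\right) = 18$)
$\frac{-49997 + p{\left(s{\left(-11 \right)} \right)}}{H{\left(-54 \right)} - 1040} = \frac{-49997 + 18}{\frac{2 \left(-173 + 2 \left(-54\right)\right)}{-173 - 54} - 1040} = - \frac{49979}{\frac{2 \left(-173 - 108\right)}{-227} - 1040} = - \frac{49979}{2 \left(- \frac{1}{227}\right) \left(-281\right) - 1040} = - \frac{49979}{\frac{562}{227} - 1040} = - \frac{49979}{- \frac{235518}{227}} = \left(-49979\right) \left(- \frac{227}{235518}\right) = \frac{11345233}{235518}$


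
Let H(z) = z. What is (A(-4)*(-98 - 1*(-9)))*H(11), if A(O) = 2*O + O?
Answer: 11748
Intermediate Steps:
A(O) = 3*O
(A(-4)*(-98 - 1*(-9)))*H(11) = ((3*(-4))*(-98 - 1*(-9)))*11 = -12*(-98 + 9)*11 = -12*(-89)*11 = 1068*11 = 11748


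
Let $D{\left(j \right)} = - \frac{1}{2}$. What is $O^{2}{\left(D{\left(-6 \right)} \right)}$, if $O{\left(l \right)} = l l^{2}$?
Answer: $\frac{1}{64} \approx 0.015625$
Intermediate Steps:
$D{\left(j \right)} = - \frac{1}{2}$ ($D{\left(j \right)} = \left(-1\right) \frac{1}{2} = - \frac{1}{2}$)
$O{\left(l \right)} = l^{3}$
$O^{2}{\left(D{\left(-6 \right)} \right)} = \left(\left(- \frac{1}{2}\right)^{3}\right)^{2} = \left(- \frac{1}{8}\right)^{2} = \frac{1}{64}$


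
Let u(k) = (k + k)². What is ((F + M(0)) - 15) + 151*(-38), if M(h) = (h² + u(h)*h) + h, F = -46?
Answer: -5799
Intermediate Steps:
u(k) = 4*k² (u(k) = (2*k)² = 4*k²)
M(h) = h + h² + 4*h³ (M(h) = (h² + (4*h²)*h) + h = (h² + 4*h³) + h = h + h² + 4*h³)
((F + M(0)) - 15) + 151*(-38) = ((-46 + 0*(1 + 0 + 4*0²)) - 15) + 151*(-38) = ((-46 + 0*(1 + 0 + 4*0)) - 15) - 5738 = ((-46 + 0*(1 + 0 + 0)) - 15) - 5738 = ((-46 + 0*1) - 15) - 5738 = ((-46 + 0) - 15) - 5738 = (-46 - 15) - 5738 = -61 - 5738 = -5799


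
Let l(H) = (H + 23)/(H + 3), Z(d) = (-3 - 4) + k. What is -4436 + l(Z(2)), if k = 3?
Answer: -4455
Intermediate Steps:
Z(d) = -4 (Z(d) = (-3 - 4) + 3 = -7 + 3 = -4)
l(H) = (23 + H)/(3 + H)
-4436 + l(Z(2)) = -4436 + (23 - 4)/(3 - 4) = -4436 + 19/(-1) = -4436 - 1*19 = -4436 - 19 = -4455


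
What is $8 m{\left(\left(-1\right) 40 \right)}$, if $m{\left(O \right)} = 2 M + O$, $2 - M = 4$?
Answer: $-352$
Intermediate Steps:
$M = -2$ ($M = 2 - 4 = -2$)
$m{\left(O \right)} = -4 + O$ ($m{\left(O \right)} = 2 \left(-2\right) + O = -4 + O$)
$8 m{\left(\left(-1\right) 40 \right)} = 8 \left(-4 - 40\right) = 8 \left(-44\right) = -352$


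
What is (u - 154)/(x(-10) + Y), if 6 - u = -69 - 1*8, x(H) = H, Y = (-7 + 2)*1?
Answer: 71/15 ≈ 4.7333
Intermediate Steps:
Y = -5 (Y = -5*1 = -5)
u = 83 (u = 6 - (-69 - 1*8) = 6 - (-69 - 8) = 6 - 1*(-77) = 6 + 77 = 83)
(u - 154)/(x(-10) + Y) = (83 - 154)/(-10 - 5) = -71/(-15) = -71*(-1/15) = 71/15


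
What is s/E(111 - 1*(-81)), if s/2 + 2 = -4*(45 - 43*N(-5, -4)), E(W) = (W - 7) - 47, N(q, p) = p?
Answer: -290/23 ≈ -12.609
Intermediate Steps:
E(W) = -54 + W (E(W) = (-7 + W) - 47 = -54 + W)
s = -1740 (s = -4 + 2*(-4*(45 - 43*(-4))) = -4 + 2*(-4*(45 + 172)) = -4 + 2*(-4*217) = -4 + 2*(-868) = -4 - 1736 = -1740)
s/E(111 - 1*(-81)) = -1740/(-54 + (111 - 1*(-81))) = -1740/(-54 + (111 + 81)) = -1740/(-54 + 192) = -1740/138 = -1740*1/138 = -290/23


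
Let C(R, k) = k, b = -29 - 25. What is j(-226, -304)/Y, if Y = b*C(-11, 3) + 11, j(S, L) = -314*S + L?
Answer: -70660/151 ≈ -467.95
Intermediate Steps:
b = -54
j(S, L) = L - 314*S
Y = -151 (Y = -54*3 + 11 = -162 + 11 = -151)
j(-226, -304)/Y = (-304 - 314*(-226))/(-151) = (-304 + 70964)*(-1/151) = 70660*(-1/151) = -70660/151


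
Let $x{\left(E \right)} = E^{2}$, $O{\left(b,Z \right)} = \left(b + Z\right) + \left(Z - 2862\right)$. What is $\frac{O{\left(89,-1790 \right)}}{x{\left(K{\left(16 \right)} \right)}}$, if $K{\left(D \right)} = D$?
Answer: $- \frac{6353}{256} \approx -24.816$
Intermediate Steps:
$O{\left(b,Z \right)} = -2862 + b + 2 Z$ ($O{\left(b,Z \right)} = \left(Z + b\right) + \left(-2862 + Z\right) = -2862 + b + 2 Z$)
$\frac{O{\left(89,-1790 \right)}}{x{\left(K{\left(16 \right)} \right)}} = \frac{-2862 + 89 + 2 \left(-1790\right)}{16^{2}} = \frac{-2862 + 89 - 3580}{256} = \left(-6353\right) \frac{1}{256} = - \frac{6353}{256}$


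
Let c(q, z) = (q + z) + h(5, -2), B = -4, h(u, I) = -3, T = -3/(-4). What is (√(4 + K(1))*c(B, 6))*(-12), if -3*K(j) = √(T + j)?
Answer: 2*√(144 - 6*√7) ≈ 22.639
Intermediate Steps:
T = ¾ (T = -3*(-¼) = ¾ ≈ 0.75000)
K(j) = -√(¾ + j)/3
c(q, z) = -3 + q + z (c(q, z) = (q + z) - 3 = -3 + q + z)
(√(4 + K(1))*c(B, 6))*(-12) = (√(4 - √(3 + 4*1)/6)*(-3 - 4 + 6))*(-12) = (√(4 - √(3 + 4)/6)*(-1))*(-12) = (√(4 - √7/6)*(-1))*(-12) = -√(4 - √7/6)*(-12) = 12*√(4 - √7/6)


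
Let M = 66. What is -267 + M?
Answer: -201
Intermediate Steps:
-267 + M = -267 + 66 = -201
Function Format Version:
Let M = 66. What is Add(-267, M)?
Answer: -201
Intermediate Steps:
Add(-267, M) = Add(-267, 66) = -201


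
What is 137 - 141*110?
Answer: -15373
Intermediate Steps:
137 - 141*110 = 137 - 15510 = -15373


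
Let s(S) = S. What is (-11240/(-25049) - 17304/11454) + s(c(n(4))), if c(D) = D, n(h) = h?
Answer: 140490008/47818541 ≈ 2.9380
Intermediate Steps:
(-11240/(-25049) - 17304/11454) + s(c(n(4))) = (-11240/(-25049) - 17304/11454) + 4 = (-11240*(-1/25049) - 17304*1/11454) + 4 = (11240/25049 - 2884/1909) + 4 = -50784156/47818541 + 4 = 140490008/47818541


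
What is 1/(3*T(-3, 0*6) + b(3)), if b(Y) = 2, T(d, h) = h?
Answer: 1/2 ≈ 0.50000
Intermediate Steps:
1/(3*T(-3, 0*6) + b(3)) = 1/(3*(0*6) + 2) = 1/(3*0 + 2) = 1/(0 + 2) = 1/2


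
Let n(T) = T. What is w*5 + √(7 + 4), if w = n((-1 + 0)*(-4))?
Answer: 20 + √11 ≈ 23.317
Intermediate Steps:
w = 4 (w = (-1 + 0)*(-4) = -1*(-4) = 4)
w*5 + √(7 + 4) = 4*5 + √(7 + 4) = 20 + √11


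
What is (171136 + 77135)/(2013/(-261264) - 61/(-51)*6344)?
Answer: 1102692667248/33701628371 ≈ 32.719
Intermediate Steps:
(171136 + 77135)/(2013/(-261264) - 61/(-51)*6344) = 248271/(2013*(-1/261264) - 61*(-1/51)*6344) = 248271/(-671/87088 + (61/51)*6344) = 248271/(-671/87088 + 386984/51) = 248271/(33701628371/4441488) = 248271*(4441488/33701628371) = 1102692667248/33701628371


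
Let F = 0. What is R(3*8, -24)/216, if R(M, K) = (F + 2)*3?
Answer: 1/36 ≈ 0.027778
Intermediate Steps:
R(M, K) = 6 (R(M, K) = (0 + 2)*3 = 2*3 = 6)
R(3*8, -24)/216 = 6/216 = 6*(1/216) = 1/36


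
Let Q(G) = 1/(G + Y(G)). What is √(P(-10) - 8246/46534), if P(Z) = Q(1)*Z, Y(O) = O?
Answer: I*√2802696286/23267 ≈ 2.2753*I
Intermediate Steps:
Q(G) = 1/(2*G) (Q(G) = 1/(G + G) = 1/(2*G))
P(Z) = Z/2 (P(Z) = ((½)/1)*Z = ((½)*1)*Z = Z/2)
√(P(-10) - 8246/46534) = √((½)*(-10) - 8246/46534) = √(-5 - 8246*1/46534) = √(-5 - 4123/23267) = √(-120458/23267) = I*√2802696286/23267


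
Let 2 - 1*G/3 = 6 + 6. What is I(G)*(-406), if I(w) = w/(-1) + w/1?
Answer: 0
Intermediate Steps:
G = -30 (G = 6 - 3*(6 + 6) = 6 - 3*12 = 6 - 36 = -30)
I(w) = 0 (I(w) = w*(-1) + w*1 = -w + w = 0)
I(G)*(-406) = 0*(-406) = 0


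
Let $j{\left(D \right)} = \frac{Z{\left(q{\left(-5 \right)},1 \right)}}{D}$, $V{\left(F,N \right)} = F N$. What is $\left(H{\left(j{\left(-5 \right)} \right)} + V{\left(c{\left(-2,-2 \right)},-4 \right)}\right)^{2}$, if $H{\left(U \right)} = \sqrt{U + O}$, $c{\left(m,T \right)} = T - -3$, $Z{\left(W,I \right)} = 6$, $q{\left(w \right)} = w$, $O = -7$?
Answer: $\frac{\left(-20 + i \sqrt{205}\right)^{2}}{25} \approx 7.8 - 22.909 i$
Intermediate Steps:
$c{\left(m,T \right)} = 3 + T$ ($c{\left(m,T \right)} = T + 3 = 3 + T$)
$j{\left(D \right)} = \frac{6}{D}$
$H{\left(U \right)} = \sqrt{-7 + U}$ ($H{\left(U \right)} = \sqrt{U - 7} = \sqrt{-7 + U}$)
$\left(H{\left(j{\left(-5 \right)} \right)} + V{\left(c{\left(-2,-2 \right)},-4 \right)}\right)^{2} = \left(\sqrt{-7 + \frac{6}{-5}} + \left(3 - 2\right) \left(-4\right)\right)^{2} = \left(\sqrt{-7 + 6 \left(- \frac{1}{5}\right)} + 1 \left(-4\right)\right)^{2} = \left(\sqrt{-7 - \frac{6}{5}} - 4\right)^{2} = \left(\sqrt{- \frac{41}{5}} - 4\right)^{2} = \left(\frac{i \sqrt{205}}{5} - 4\right)^{2} = \left(-4 + \frac{i \sqrt{205}}{5}\right)^{2}$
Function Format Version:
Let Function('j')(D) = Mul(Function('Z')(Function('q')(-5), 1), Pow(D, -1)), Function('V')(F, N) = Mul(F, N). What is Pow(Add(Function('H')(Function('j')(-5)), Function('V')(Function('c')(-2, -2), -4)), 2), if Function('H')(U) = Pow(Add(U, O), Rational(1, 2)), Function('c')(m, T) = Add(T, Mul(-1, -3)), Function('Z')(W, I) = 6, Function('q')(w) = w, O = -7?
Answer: Mul(Rational(1, 25), Pow(Add(-20, Mul(I, Pow(205, Rational(1, 2)))), 2)) ≈ Add(7.8000, Mul(-22.909, I))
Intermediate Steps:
Function('c')(m, T) = Add(3, T) (Function('c')(m, T) = Add(T, 3) = Add(3, T))
Function('j')(D) = Mul(6, Pow(D, -1))
Function('H')(U) = Pow(Add(-7, U), Rational(1, 2)) (Function('H')(U) = Pow(Add(U, -7), Rational(1, 2)) = Pow(Add(-7, U), Rational(1, 2)))
Pow(Add(Function('H')(Function('j')(-5)), Function('V')(Function('c')(-2, -2), -4)), 2) = Pow(Add(Pow(Add(-7, Mul(6, Pow(-5, -1))), Rational(1, 2)), Mul(Add(3, -2), -4)), 2) = Pow(Add(Pow(Add(-7, Mul(6, Rational(-1, 5))), Rational(1, 2)), Mul(1, -4)), 2) = Pow(Add(Pow(Add(-7, Rational(-6, 5)), Rational(1, 2)), -4), 2) = Pow(Add(Pow(Rational(-41, 5), Rational(1, 2)), -4), 2) = Pow(Add(Mul(Rational(1, 5), I, Pow(205, Rational(1, 2))), -4), 2) = Pow(Add(-4, Mul(Rational(1, 5), I, Pow(205, Rational(1, 2)))), 2)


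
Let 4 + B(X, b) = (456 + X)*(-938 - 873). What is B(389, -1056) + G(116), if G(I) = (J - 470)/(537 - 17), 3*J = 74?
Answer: -298408472/195 ≈ -1.5303e+6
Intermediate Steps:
J = 74/3 (J = (⅓)*74 = 74/3 ≈ 24.667)
B(X, b) = -825820 - 1811*X (B(X, b) = -4 + (456 + X)*(-938 - 873) = -4 + (456 + X)*(-1811) = -4 + (-825816 - 1811*X) = -825820 - 1811*X)
G(I) = -167/195 (G(I) = (74/3 - 470)/(537 - 17) = -1336/3/520 = -1336/3*1/520 = -167/195)
B(389, -1056) + G(116) = (-825820 - 1811*389) - 167/195 = (-825820 - 704479) - 167/195 = -1530299 - 167/195 = -298408472/195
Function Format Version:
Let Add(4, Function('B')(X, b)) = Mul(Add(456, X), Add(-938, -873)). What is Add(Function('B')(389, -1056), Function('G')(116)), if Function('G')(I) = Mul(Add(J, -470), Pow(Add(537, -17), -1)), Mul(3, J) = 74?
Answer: Rational(-298408472, 195) ≈ -1.5303e+6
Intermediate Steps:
J = Rational(74, 3) (J = Mul(Rational(1, 3), 74) = Rational(74, 3) ≈ 24.667)
Function('B')(X, b) = Add(-825820, Mul(-1811, X)) (Function('B')(X, b) = Add(-4, Mul(Add(456, X), Add(-938, -873))) = Add(-4, Mul(Add(456, X), -1811)) = Add(-4, Add(-825816, Mul(-1811, X))) = Add(-825820, Mul(-1811, X)))
Function('G')(I) = Rational(-167, 195) (Function('G')(I) = Mul(Add(Rational(74, 3), -470), Pow(Add(537, -17), -1)) = Mul(Rational(-1336, 3), Pow(520, -1)) = Mul(Rational(-1336, 3), Rational(1, 520)) = Rational(-167, 195))
Add(Function('B')(389, -1056), Function('G')(116)) = Add(Add(-825820, Mul(-1811, 389)), Rational(-167, 195)) = Add(Add(-825820, -704479), Rational(-167, 195)) = Add(-1530299, Rational(-167, 195)) = Rational(-298408472, 195)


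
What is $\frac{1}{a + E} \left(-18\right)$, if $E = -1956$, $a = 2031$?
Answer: $- \frac{6}{25} \approx -0.24$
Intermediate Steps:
$\frac{1}{a + E} \left(-18\right) = \frac{1}{2031 - 1956} \left(-18\right) = \frac{1}{75} \left(-18\right) = - \frac{6}{25}$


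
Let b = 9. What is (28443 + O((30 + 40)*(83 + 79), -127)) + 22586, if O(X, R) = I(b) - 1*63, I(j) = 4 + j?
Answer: 50979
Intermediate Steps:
O(X, R) = -50 (O(X, R) = (4 + 9) - 1*63 = 13 - 63 = -50)
(28443 + O((30 + 40)*(83 + 79), -127)) + 22586 = (28443 - 50) + 22586 = 28393 + 22586 = 50979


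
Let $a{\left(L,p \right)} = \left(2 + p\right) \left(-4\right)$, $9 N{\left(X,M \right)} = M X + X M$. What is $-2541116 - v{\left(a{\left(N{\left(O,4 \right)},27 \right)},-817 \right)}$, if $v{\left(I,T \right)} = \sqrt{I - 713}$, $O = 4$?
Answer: $-2541116 - i \sqrt{829} \approx -2.5411 \cdot 10^{6} - 28.792 i$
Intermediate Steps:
$N{\left(X,M \right)} = \frac{2 M X}{9}$ ($N{\left(X,M \right)} = \frac{M X + X M}{9} = \frac{M X + M X}{9} = \frac{2 M X}{9}$)
$a{\left(L,p \right)} = -8 - 4 p$
$v{\left(I,T \right)} = \sqrt{-713 + I}$ ($v{\left(I,T \right)} = \sqrt{I - 713} = \sqrt{-713 + I}$)
$-2541116 - v{\left(a{\left(N{\left(O,4 \right)},27 \right)},-817 \right)} = -2541116 - \sqrt{-713 - 116} = -2541116 - \sqrt{-829} = -2541116 - i \sqrt{829}$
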